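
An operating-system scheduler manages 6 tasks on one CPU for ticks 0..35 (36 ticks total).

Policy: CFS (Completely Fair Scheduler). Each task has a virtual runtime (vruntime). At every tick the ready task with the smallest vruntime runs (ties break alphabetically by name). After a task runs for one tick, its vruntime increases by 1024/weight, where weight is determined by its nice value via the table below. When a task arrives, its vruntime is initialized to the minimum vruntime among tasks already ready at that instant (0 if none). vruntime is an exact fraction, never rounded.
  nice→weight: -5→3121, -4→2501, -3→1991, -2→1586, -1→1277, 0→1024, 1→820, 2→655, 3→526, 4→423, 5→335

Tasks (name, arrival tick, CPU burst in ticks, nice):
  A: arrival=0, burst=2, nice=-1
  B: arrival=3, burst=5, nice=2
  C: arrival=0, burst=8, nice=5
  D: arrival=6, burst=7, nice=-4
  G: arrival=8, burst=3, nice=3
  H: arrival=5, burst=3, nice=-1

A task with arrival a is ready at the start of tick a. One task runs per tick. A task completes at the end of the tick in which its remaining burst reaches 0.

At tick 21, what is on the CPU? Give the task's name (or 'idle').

running at tick 21 = G

t=0: vr[A=0 C=0] → run A
t=1: vr[A=1024/1277 C=0] → run C
t=2: vr[A=1024/1277 C=1024/335] → run A
t=3: vr[B=1024/335 C=1024/335] → run B
t=4: vr[B=202752/43885 C=1024/335] → run C
t=5: vr[B=202752/43885 C=2048/335 H=202752/43885] → run B
t=6: vr[B=54272/8777 C=2048/335 D=202752/43885 H=202752/43885] → run D
t=7: vr[B=54272/8777 C=2048/335 D=552020992/109756385 H=202752/43885] → run H
t=8: vr[B=54272/8777 C=2048/335 D=552020992/109756385 G=552020992/109756385 H=303852544/56041145] → run D
t=9: vr[B=54272/8777 C=2048/335 D=596959232/109756385 G=552020992/109756385 H=303852544/56041145] → run G
t=10: vr[B=54272/8777 C=2048/335 D=596959232/109756385 G=201376790016/28865929255 H=303852544/56041145] → run H
t=11: vr[B=54272/8777 C=2048/335 D=596959232/109756385 G=201376790016/28865929255 H=348790784/56041145] → run D
t=12: vr[B=54272/8777 C=2048/335 D=641897472/109756385 G=201376790016/28865929255 H=348790784/56041145] → run D
t=13: vr[B=54272/8777 C=2048/335 D=686835712/109756385 G=201376790016/28865929255 H=348790784/56041145] → run C
t=14: vr[B=54272/8777 C=3072/335 D=686835712/109756385 G=201376790016/28865929255 H=348790784/56041145] → run B
t=15: vr[B=339968/43885 C=3072/335 D=686835712/109756385 G=201376790016/28865929255 H=348790784/56041145] → run H
t=16: vr[B=339968/43885 C=3072/335 D=686835712/109756385 G=201376790016/28865929255] → run D
t=17: vr[B=339968/43885 C=3072/335 D=731773952/109756385 G=201376790016/28865929255] → run D
t=18: vr[B=339968/43885 C=3072/335 D=776712192/109756385 G=201376790016/28865929255] → run G
t=19: vr[B=339968/43885 C=3072/335 D=776712192/109756385 G=257572059136/28865929255] → run D
t=20: vr[B=339968/43885 C=3072/335 G=257572059136/28865929255] → run B
t=21: vr[B=408576/43885 C=3072/335 G=257572059136/28865929255] → run G
t=22: vr[B=408576/43885 C=3072/335] → run C
t=23: vr[B=408576/43885 C=4096/335] → run B
t=24: vr[C=4096/335] → run C
t=25: vr[C=1024/67] → run C
t=26: vr[C=6144/335] → run C
t=27: vr[C=7168/335] → run C
t=28: (idle)
t=29: (idle)
t=30: (idle)
t=31: (idle)
t=32: (idle)
t=33: (idle)
t=34: (idle)
t=35: (idle)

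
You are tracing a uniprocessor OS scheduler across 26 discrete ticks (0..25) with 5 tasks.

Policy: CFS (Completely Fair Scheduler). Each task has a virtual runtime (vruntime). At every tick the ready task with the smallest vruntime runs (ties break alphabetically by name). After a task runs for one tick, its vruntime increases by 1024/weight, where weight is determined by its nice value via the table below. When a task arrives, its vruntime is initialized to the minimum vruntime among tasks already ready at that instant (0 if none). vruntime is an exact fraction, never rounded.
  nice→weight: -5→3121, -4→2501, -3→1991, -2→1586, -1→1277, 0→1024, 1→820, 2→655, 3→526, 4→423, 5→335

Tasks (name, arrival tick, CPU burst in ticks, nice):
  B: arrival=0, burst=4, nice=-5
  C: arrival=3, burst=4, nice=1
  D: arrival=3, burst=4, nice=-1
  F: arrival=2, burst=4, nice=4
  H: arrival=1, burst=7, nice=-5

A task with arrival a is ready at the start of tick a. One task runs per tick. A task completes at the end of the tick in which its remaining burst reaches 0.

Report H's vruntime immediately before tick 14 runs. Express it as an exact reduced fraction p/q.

vruntime(H, start of tick 14) = 6144/3121

t=0: vr[B=0] → run B
t=1: vr[B=1024/3121 H=1024/3121] → run B
t=2: vr[B=2048/3121 F=1024/3121 H=1024/3121] → run F
t=3: vr[B=2048/3121 C=1024/3121 D=1024/3121 F=3629056/1320183 H=1024/3121] → run C
t=4: vr[B=2048/3121 C=1008896/639805 D=1024/3121 F=3629056/1320183 H=1024/3121] → run D
t=5: vr[B=2048/3121 C=1008896/639805 D=4503552/3985517 F=3629056/1320183 H=1024/3121] → run H
t=6: vr[B=2048/3121 C=1008896/639805 D=4503552/3985517 F=3629056/1320183 H=2048/3121] → run B
t=7: vr[B=3072/3121 C=1008896/639805 D=4503552/3985517 F=3629056/1320183 H=2048/3121] → run H
t=8: vr[B=3072/3121 C=1008896/639805 D=4503552/3985517 F=3629056/1320183 H=3072/3121] → run B
t=9: vr[C=1008896/639805 D=4503552/3985517 F=3629056/1320183 H=3072/3121] → run H
t=10: vr[C=1008896/639805 D=4503552/3985517 F=3629056/1320183 H=4096/3121] → run D
t=11: vr[C=1008896/639805 D=7699456/3985517 F=3629056/1320183 H=4096/3121] → run H
t=12: vr[C=1008896/639805 D=7699456/3985517 F=3629056/1320183 H=5120/3121] → run C
t=13: vr[C=1807872/639805 D=7699456/3985517 F=3629056/1320183 H=5120/3121] → run H
t=14: vr[C=1807872/639805 D=7699456/3985517 F=3629056/1320183 H=6144/3121] → run D
t=15: vr[C=1807872/639805 D=10895360/3985517 F=3629056/1320183 H=6144/3121] → run H
t=16: vr[C=1807872/639805 D=10895360/3985517 F=3629056/1320183 H=7168/3121] → run H
t=17: vr[C=1807872/639805 D=10895360/3985517 F=3629056/1320183] → run D
t=18: vr[C=1807872/639805 F=3629056/1320183] → run F
t=19: vr[C=1807872/639805 F=6824960/1320183] → run C
t=20: vr[C=2606848/639805 F=6824960/1320183] → run C
t=21: vr[F=6824960/1320183] → run F
t=22: vr[F=3340288/440061] → run F
t=23: (idle)
t=24: (idle)
t=25: (idle)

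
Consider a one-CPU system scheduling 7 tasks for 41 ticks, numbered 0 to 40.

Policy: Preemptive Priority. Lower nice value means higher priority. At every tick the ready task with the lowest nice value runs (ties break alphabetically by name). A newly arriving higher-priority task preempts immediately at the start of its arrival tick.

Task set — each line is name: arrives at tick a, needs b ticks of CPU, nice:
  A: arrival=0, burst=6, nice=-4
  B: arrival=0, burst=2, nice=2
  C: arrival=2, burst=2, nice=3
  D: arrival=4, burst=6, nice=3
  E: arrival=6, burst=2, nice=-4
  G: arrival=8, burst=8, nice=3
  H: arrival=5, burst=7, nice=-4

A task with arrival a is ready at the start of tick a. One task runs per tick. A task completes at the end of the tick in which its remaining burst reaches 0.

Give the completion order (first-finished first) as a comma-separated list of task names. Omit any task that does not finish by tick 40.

completion order = A, E, H, B, C, D, G

t=0: ready={A,B} → run A
t=1: ready={A,B} → run A
t=2: ready={A,B,C} → run A
t=3: ready={A,B,C} → run A
t=4: ready={A,B,C,D} → run A
t=5: ready={A,B,C,D,H} → run A
t=6: ready={B,C,D,E,H} → run E
t=7: ready={B,C,D,E,H} → run E
t=8: ready={B,C,D,G,H} → run H
t=9: ready={B,C,D,G,H} → run H
t=10: ready={B,C,D,G,H} → run H
t=11: ready={B,C,D,G,H} → run H
t=12: ready={B,C,D,G,H} → run H
t=13: ready={B,C,D,G,H} → run H
t=14: ready={B,C,D,G,H} → run H
t=15: ready={B,C,D,G} → run B
t=16: ready={B,C,D,G} → run B
t=17: ready={C,D,G} → run C
t=18: ready={C,D,G} → run C
t=19: ready={D,G} → run D
t=20: ready={D,G} → run D
t=21: ready={D,G} → run D
t=22: ready={D,G} → run D
t=23: ready={D,G} → run D
t=24: ready={D,G} → run D
t=25: ready={G} → run G
t=26: ready={G} → run G
t=27: ready={G} → run G
t=28: ready={G} → run G
t=29: ready={G} → run G
t=30: ready={G} → run G
t=31: ready={G} → run G
t=32: ready={G} → run G
t=33: (idle)
t=34: (idle)
t=35: (idle)
t=36: (idle)
t=37: (idle)
t=38: (idle)
t=39: (idle)
t=40: (idle)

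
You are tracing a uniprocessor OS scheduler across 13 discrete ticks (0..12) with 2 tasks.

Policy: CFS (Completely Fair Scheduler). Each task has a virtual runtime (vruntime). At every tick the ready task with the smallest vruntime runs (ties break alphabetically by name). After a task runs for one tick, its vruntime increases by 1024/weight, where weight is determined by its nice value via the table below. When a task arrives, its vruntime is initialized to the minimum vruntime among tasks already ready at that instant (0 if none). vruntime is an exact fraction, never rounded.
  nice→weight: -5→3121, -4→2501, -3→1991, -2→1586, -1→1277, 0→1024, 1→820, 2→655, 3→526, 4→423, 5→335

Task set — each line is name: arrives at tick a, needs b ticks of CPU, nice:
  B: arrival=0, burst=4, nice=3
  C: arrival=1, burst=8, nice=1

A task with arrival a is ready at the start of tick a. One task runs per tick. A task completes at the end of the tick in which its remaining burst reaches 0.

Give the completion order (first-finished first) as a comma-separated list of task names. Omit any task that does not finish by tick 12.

t=0: vr[B=0] → run B
t=1: vr[B=512/263 C=512/263] → run B
t=2: vr[B=1024/263 C=512/263] → run C
t=3: vr[B=1024/263 C=172288/53915] → run C
t=4: vr[B=1024/263 C=239616/53915] → run B
t=5: vr[B=1536/263 C=239616/53915] → run C
t=6: vr[B=1536/263 C=306944/53915] → run C
t=7: vr[B=1536/263 C=374272/53915] → run B
t=8: vr[C=374272/53915] → run C
t=9: vr[C=88320/10783] → run C
t=10: vr[C=508928/53915] → run C
t=11: vr[C=576256/53915] → run C
t=12: (idle)

completion order = B, C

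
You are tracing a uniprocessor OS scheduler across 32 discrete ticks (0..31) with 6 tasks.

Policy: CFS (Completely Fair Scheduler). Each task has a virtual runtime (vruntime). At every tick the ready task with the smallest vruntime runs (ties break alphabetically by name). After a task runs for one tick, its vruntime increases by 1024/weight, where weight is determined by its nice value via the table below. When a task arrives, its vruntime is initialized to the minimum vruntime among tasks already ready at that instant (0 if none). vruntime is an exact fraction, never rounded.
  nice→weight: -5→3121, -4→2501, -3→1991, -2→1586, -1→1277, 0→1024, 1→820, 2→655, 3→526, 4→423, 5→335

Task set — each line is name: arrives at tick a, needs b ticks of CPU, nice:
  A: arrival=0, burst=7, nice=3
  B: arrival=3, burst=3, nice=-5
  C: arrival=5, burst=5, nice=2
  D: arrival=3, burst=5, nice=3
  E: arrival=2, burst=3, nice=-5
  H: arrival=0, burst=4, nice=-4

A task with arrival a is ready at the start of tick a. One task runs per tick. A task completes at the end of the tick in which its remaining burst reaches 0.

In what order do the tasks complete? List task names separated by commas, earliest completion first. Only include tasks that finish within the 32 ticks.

completion order = B, E, H, C, D, A

t=0: vr[A=0 H=0] → run A
t=1: vr[A=512/263 H=0] → run H
t=2: vr[A=512/263 E=1024/2501 H=1024/2501] → run E
t=3: vr[A=512/263 B=1024/2501 D=1024/2501 E=5756928/7805621 H=1024/2501] → run B
t=4: vr[A=512/263 B=5756928/7805621 D=1024/2501 E=5756928/7805621 H=1024/2501] → run D
t=5: vr[A=512/263 B=5756928/7805621 C=1024/2501 D=1549824/657763 E=5756928/7805621 H=1024/2501] → run C
t=6: vr[A=512/263 B=5756928/7805621 C=3231744/1638155 D=1549824/657763 E=5756928/7805621 H=1024/2501] → run H
t=7: vr[A=512/263 B=5756928/7805621 C=3231744/1638155 D=1549824/657763 E=5756928/7805621 H=2048/2501] → run B
t=8: vr[A=512/263 B=8317952/7805621 C=3231744/1638155 D=1549824/657763 E=5756928/7805621 H=2048/2501] → run E
t=9: vr[A=512/263 B=8317952/7805621 C=3231744/1638155 D=1549824/657763 E=8317952/7805621 H=2048/2501] → run H
t=10: vr[A=512/263 B=8317952/7805621 C=3231744/1638155 D=1549824/657763 E=8317952/7805621 H=3072/2501] → run B
t=11: vr[A=512/263 C=3231744/1638155 D=1549824/657763 E=8317952/7805621 H=3072/2501] → run E
t=12: vr[A=512/263 C=3231744/1638155 D=1549824/657763 H=3072/2501] → run H
t=13: vr[A=512/263 C=3231744/1638155 D=1549824/657763] → run A
t=14: vr[A=1024/263 C=3231744/1638155 D=1549824/657763] → run C
t=15: vr[A=1024/263 C=5792768/1638155 D=1549824/657763] → run D
t=16: vr[A=1024/263 C=5792768/1638155 D=2830336/657763] → run C
t=17: vr[A=1024/263 C=8353792/1638155 D=2830336/657763] → run A
t=18: vr[A=1536/263 C=8353792/1638155 D=2830336/657763] → run D
t=19: vr[A=1536/263 C=8353792/1638155 D=4110848/657763] → run C
t=20: vr[A=1536/263 C=10914816/1638155 D=4110848/657763] → run A
t=21: vr[A=2048/263 C=10914816/1638155 D=4110848/657763] → run D
t=22: vr[A=2048/263 C=10914816/1638155 D=5391360/657763] → run C
t=23: vr[A=2048/263 D=5391360/657763] → run A
t=24: vr[A=2560/263 D=5391360/657763] → run D
t=25: vr[A=2560/263] → run A
t=26: vr[A=3072/263] → run A
t=27: (idle)
t=28: (idle)
t=29: (idle)
t=30: (idle)
t=31: (idle)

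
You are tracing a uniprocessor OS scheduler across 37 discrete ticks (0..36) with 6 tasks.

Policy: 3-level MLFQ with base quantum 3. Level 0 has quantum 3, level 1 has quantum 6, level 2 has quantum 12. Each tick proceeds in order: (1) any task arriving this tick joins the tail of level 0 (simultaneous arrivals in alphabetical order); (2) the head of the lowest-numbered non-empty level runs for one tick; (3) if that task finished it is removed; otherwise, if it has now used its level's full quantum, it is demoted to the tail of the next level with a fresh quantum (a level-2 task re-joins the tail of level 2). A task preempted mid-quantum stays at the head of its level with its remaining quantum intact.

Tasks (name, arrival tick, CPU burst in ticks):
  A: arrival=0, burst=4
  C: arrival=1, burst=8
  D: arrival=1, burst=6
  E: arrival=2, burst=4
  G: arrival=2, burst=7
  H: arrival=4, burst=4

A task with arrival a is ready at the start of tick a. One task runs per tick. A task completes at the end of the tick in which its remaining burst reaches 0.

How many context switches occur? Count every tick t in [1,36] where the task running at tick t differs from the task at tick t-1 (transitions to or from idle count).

t=0: L0/L1/L2 = A/-/- → run A
t=1: L0/L1/L2 = ACD/-/- → run A
t=2: L0/L1/L2 = ACDEG/-/- → run A
t=3: L0/L1/L2 = CDEG/A/- → run C
t=4: L0/L1/L2 = CDEGH/A/- → run C
t=5: L0/L1/L2 = CDEGH/A/- → run C
t=6: L0/L1/L2 = DEGH/AC/- → run D
t=7: L0/L1/L2 = DEGH/AC/- → run D
t=8: L0/L1/L2 = DEGH/AC/- → run D
t=9: L0/L1/L2 = EGH/ACD/- → run E
t=10: L0/L1/L2 = EGH/ACD/- → run E
t=11: L0/L1/L2 = EGH/ACD/- → run E
t=12: L0/L1/L2 = GH/ACDE/- → run G
t=13: L0/L1/L2 = GH/ACDE/- → run G
t=14: L0/L1/L2 = GH/ACDE/- → run G
t=15: L0/L1/L2 = H/ACDEG/- → run H
t=16: L0/L1/L2 = H/ACDEG/- → run H
t=17: L0/L1/L2 = H/ACDEG/- → run H
t=18: L0/L1/L2 = -/ACDEGH/- → run A
t=19: L0/L1/L2 = -/CDEGH/- → run C
t=20: L0/L1/L2 = -/CDEGH/- → run C
t=21: L0/L1/L2 = -/CDEGH/- → run C
t=22: L0/L1/L2 = -/CDEGH/- → run C
t=23: L0/L1/L2 = -/CDEGH/- → run C
t=24: L0/L1/L2 = -/DEGH/- → run D
t=25: L0/L1/L2 = -/DEGH/- → run D
t=26: L0/L1/L2 = -/DEGH/- → run D
t=27: L0/L1/L2 = -/EGH/- → run E
t=28: L0/L1/L2 = -/GH/- → run G
t=29: L0/L1/L2 = -/GH/- → run G
t=30: L0/L1/L2 = -/GH/- → run G
t=31: L0/L1/L2 = -/GH/- → run G
t=32: L0/L1/L2 = -/H/- → run H
t=33: (idle)
t=34: (idle)
t=35: (idle)
t=36: (idle)

context switches = 12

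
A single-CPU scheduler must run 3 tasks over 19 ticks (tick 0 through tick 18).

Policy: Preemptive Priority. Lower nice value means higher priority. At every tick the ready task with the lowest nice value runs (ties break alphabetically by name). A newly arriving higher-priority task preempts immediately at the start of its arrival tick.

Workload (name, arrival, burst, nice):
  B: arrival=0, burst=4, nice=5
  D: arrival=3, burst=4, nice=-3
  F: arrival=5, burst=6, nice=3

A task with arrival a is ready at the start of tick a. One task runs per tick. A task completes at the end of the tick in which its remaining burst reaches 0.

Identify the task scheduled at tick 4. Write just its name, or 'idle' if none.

t=0: ready={B} → run B
t=1: ready={B} → run B
t=2: ready={B} → run B
t=3: ready={B,D} → run D
t=4: ready={B,D} → run D
t=5: ready={B,D,F} → run D
t=6: ready={B,D,F} → run D
t=7: ready={B,F} → run F
t=8: ready={B,F} → run F
t=9: ready={B,F} → run F
t=10: ready={B,F} → run F
t=11: ready={B,F} → run F
t=12: ready={B,F} → run F
t=13: ready={B} → run B
t=14: (idle)
t=15: (idle)
t=16: (idle)
t=17: (idle)
t=18: (idle)

running at tick 4 = D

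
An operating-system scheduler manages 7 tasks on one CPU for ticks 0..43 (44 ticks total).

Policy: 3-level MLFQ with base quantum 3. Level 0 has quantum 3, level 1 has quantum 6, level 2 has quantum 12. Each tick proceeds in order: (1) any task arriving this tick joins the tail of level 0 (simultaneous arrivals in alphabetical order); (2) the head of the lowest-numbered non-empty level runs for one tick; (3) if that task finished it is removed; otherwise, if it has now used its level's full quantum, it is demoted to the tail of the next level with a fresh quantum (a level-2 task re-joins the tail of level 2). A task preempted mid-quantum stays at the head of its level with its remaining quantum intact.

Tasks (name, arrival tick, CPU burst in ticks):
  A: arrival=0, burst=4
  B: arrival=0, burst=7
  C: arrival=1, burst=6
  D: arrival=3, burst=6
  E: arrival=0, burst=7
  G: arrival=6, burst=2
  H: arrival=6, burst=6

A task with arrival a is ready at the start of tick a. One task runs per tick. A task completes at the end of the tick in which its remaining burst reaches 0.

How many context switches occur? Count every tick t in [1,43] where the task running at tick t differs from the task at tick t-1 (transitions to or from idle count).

context switches = 13

t=0: L0/L1/L2 = ABE/-/- → run A
t=1: L0/L1/L2 = ABEC/-/- → run A
t=2: L0/L1/L2 = ABEC/-/- → run A
t=3: L0/L1/L2 = BECD/A/- → run B
t=4: L0/L1/L2 = BECD/A/- → run B
t=5: L0/L1/L2 = BECD/A/- → run B
t=6: L0/L1/L2 = ECDGH/AB/- → run E
t=7: L0/L1/L2 = ECDGH/AB/- → run E
t=8: L0/L1/L2 = ECDGH/AB/- → run E
t=9: L0/L1/L2 = CDGH/ABE/- → run C
t=10: L0/L1/L2 = CDGH/ABE/- → run C
t=11: L0/L1/L2 = CDGH/ABE/- → run C
t=12: L0/L1/L2 = DGH/ABEC/- → run D
t=13: L0/L1/L2 = DGH/ABEC/- → run D
t=14: L0/L1/L2 = DGH/ABEC/- → run D
t=15: L0/L1/L2 = GH/ABECD/- → run G
t=16: L0/L1/L2 = GH/ABECD/- → run G
t=17: L0/L1/L2 = H/ABECD/- → run H
t=18: L0/L1/L2 = H/ABECD/- → run H
t=19: L0/L1/L2 = H/ABECD/- → run H
t=20: L0/L1/L2 = -/ABECDH/- → run A
t=21: L0/L1/L2 = -/BECDH/- → run B
t=22: L0/L1/L2 = -/BECDH/- → run B
t=23: L0/L1/L2 = -/BECDH/- → run B
t=24: L0/L1/L2 = -/BECDH/- → run B
t=25: L0/L1/L2 = -/ECDH/- → run E
t=26: L0/L1/L2 = -/ECDH/- → run E
t=27: L0/L1/L2 = -/ECDH/- → run E
t=28: L0/L1/L2 = -/ECDH/- → run E
t=29: L0/L1/L2 = -/CDH/- → run C
t=30: L0/L1/L2 = -/CDH/- → run C
t=31: L0/L1/L2 = -/CDH/- → run C
t=32: L0/L1/L2 = -/DH/- → run D
t=33: L0/L1/L2 = -/DH/- → run D
t=34: L0/L1/L2 = -/DH/- → run D
t=35: L0/L1/L2 = -/H/- → run H
t=36: L0/L1/L2 = -/H/- → run H
t=37: L0/L1/L2 = -/H/- → run H
t=38: (idle)
t=39: (idle)
t=40: (idle)
t=41: (idle)
t=42: (idle)
t=43: (idle)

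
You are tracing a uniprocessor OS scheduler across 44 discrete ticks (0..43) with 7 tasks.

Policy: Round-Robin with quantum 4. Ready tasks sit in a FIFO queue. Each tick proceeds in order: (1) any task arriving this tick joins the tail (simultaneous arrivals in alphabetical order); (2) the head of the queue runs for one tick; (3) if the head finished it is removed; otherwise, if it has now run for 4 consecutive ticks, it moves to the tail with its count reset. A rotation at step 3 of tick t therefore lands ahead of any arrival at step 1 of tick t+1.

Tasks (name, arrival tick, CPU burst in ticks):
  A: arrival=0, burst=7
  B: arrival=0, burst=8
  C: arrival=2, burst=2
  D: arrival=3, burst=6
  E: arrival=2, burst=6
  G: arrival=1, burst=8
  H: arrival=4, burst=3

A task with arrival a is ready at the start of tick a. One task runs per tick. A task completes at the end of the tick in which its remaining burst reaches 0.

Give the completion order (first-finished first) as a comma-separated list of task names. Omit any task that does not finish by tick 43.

t=0: queue=[A,B] q_used=0 → run A
t=1: queue=[A,B,G] q_used=1 → run A
t=2: queue=[A,B,G,C,E] q_used=2 → run A
t=3: queue=[A,B,G,C,E,D] q_used=3 → run A
t=4: queue=[B,G,C,E,D,A,H] q_used=0 → run B
t=5: queue=[B,G,C,E,D,A,H] q_used=1 → run B
t=6: queue=[B,G,C,E,D,A,H] q_used=2 → run B
t=7: queue=[B,G,C,E,D,A,H] q_used=3 → run B
t=8: queue=[G,C,E,D,A,H,B] q_used=0 → run G
t=9: queue=[G,C,E,D,A,H,B] q_used=1 → run G
t=10: queue=[G,C,E,D,A,H,B] q_used=2 → run G
t=11: queue=[G,C,E,D,A,H,B] q_used=3 → run G
t=12: queue=[C,E,D,A,H,B,G] q_used=0 → run C
t=13: queue=[C,E,D,A,H,B,G] q_used=1 → run C
t=14: queue=[E,D,A,H,B,G] q_used=0 → run E
t=15: queue=[E,D,A,H,B,G] q_used=1 → run E
t=16: queue=[E,D,A,H,B,G] q_used=2 → run E
t=17: queue=[E,D,A,H,B,G] q_used=3 → run E
t=18: queue=[D,A,H,B,G,E] q_used=0 → run D
t=19: queue=[D,A,H,B,G,E] q_used=1 → run D
t=20: queue=[D,A,H,B,G,E] q_used=2 → run D
t=21: queue=[D,A,H,B,G,E] q_used=3 → run D
t=22: queue=[A,H,B,G,E,D] q_used=0 → run A
t=23: queue=[A,H,B,G,E,D] q_used=1 → run A
t=24: queue=[A,H,B,G,E,D] q_used=2 → run A
t=25: queue=[H,B,G,E,D] q_used=0 → run H
t=26: queue=[H,B,G,E,D] q_used=1 → run H
t=27: queue=[H,B,G,E,D] q_used=2 → run H
t=28: queue=[B,G,E,D] q_used=0 → run B
t=29: queue=[B,G,E,D] q_used=1 → run B
t=30: queue=[B,G,E,D] q_used=2 → run B
t=31: queue=[B,G,E,D] q_used=3 → run B
t=32: queue=[G,E,D] q_used=0 → run G
t=33: queue=[G,E,D] q_used=1 → run G
t=34: queue=[G,E,D] q_used=2 → run G
t=35: queue=[G,E,D] q_used=3 → run G
t=36: queue=[E,D] q_used=0 → run E
t=37: queue=[E,D] q_used=1 → run E
t=38: queue=[D] q_used=0 → run D
t=39: queue=[D] q_used=1 → run D
t=40: (idle)
t=41: (idle)
t=42: (idle)
t=43: (idle)

completion order = C, A, H, B, G, E, D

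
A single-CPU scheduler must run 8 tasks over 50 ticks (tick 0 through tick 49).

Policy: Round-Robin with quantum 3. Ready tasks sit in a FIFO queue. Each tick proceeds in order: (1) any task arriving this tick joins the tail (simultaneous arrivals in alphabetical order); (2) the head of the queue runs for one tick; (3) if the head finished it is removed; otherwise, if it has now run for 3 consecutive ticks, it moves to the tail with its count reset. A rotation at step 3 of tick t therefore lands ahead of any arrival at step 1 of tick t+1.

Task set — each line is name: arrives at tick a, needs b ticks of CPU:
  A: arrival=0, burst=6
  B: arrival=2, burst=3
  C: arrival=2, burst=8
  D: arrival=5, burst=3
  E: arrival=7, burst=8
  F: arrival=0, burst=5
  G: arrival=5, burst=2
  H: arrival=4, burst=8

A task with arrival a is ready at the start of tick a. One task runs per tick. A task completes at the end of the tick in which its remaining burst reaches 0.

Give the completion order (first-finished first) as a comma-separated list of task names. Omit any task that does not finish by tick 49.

completion order = B, A, D, G, F, C, H, E

t=0: queue=[A,F] q_used=0 → run A
t=1: queue=[A,F] q_used=1 → run A
t=2: queue=[A,F,B,C] q_used=2 → run A
t=3: queue=[F,B,C,A] q_used=0 → run F
t=4: queue=[F,B,C,A,H] q_used=1 → run F
t=5: queue=[F,B,C,A,H,D,G] q_used=2 → run F
t=6: queue=[B,C,A,H,D,G,F] q_used=0 → run B
t=7: queue=[B,C,A,H,D,G,F,E] q_used=1 → run B
t=8: queue=[B,C,A,H,D,G,F,E] q_used=2 → run B
t=9: queue=[C,A,H,D,G,F,E] q_used=0 → run C
t=10: queue=[C,A,H,D,G,F,E] q_used=1 → run C
t=11: queue=[C,A,H,D,G,F,E] q_used=2 → run C
t=12: queue=[A,H,D,G,F,E,C] q_used=0 → run A
t=13: queue=[A,H,D,G,F,E,C] q_used=1 → run A
t=14: queue=[A,H,D,G,F,E,C] q_used=2 → run A
t=15: queue=[H,D,G,F,E,C] q_used=0 → run H
t=16: queue=[H,D,G,F,E,C] q_used=1 → run H
t=17: queue=[H,D,G,F,E,C] q_used=2 → run H
t=18: queue=[D,G,F,E,C,H] q_used=0 → run D
t=19: queue=[D,G,F,E,C,H] q_used=1 → run D
t=20: queue=[D,G,F,E,C,H] q_used=2 → run D
t=21: queue=[G,F,E,C,H] q_used=0 → run G
t=22: queue=[G,F,E,C,H] q_used=1 → run G
t=23: queue=[F,E,C,H] q_used=0 → run F
t=24: queue=[F,E,C,H] q_used=1 → run F
t=25: queue=[E,C,H] q_used=0 → run E
t=26: queue=[E,C,H] q_used=1 → run E
t=27: queue=[E,C,H] q_used=2 → run E
t=28: queue=[C,H,E] q_used=0 → run C
t=29: queue=[C,H,E] q_used=1 → run C
t=30: queue=[C,H,E] q_used=2 → run C
t=31: queue=[H,E,C] q_used=0 → run H
t=32: queue=[H,E,C] q_used=1 → run H
t=33: queue=[H,E,C] q_used=2 → run H
t=34: queue=[E,C,H] q_used=0 → run E
t=35: queue=[E,C,H] q_used=1 → run E
t=36: queue=[E,C,H] q_used=2 → run E
t=37: queue=[C,H,E] q_used=0 → run C
t=38: queue=[C,H,E] q_used=1 → run C
t=39: queue=[H,E] q_used=0 → run H
t=40: queue=[H,E] q_used=1 → run H
t=41: queue=[E] q_used=0 → run E
t=42: queue=[E] q_used=1 → run E
t=43: (idle)
t=44: (idle)
t=45: (idle)
t=46: (idle)
t=47: (idle)
t=48: (idle)
t=49: (idle)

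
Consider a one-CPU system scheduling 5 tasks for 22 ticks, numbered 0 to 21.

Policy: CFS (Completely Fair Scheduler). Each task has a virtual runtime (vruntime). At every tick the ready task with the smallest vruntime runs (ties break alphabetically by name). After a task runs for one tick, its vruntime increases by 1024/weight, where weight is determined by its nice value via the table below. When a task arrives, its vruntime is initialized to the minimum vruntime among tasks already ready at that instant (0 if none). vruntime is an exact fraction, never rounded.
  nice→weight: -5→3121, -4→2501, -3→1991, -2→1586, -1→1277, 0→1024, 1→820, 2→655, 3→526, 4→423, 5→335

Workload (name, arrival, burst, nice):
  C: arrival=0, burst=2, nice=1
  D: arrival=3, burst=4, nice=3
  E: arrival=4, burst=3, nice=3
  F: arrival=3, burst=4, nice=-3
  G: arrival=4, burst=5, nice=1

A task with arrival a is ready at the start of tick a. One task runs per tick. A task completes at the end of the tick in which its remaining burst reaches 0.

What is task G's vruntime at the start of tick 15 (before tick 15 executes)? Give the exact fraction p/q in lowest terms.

t=0: vr[C=0] → run C
t=1: vr[C=256/205] → run C
t=2: (idle)
t=3: vr[D=0 F=0] → run D
t=4: vr[D=512/263 E=0 F=0 G=0] → run E
t=5: vr[D=512/263 E=512/263 F=0 G=0] → run F
t=6: vr[D=512/263 E=512/263 F=1024/1991 G=0] → run G
t=7: vr[D=512/263 E=512/263 F=1024/1991 G=256/205] → run F
t=8: vr[D=512/263 E=512/263 F=2048/1991 G=256/205] → run F
t=9: vr[D=512/263 E=512/263 F=3072/1991 G=256/205] → run G
t=10: vr[D=512/263 E=512/263 F=3072/1991 G=512/205] → run F
t=11: vr[D=512/263 E=512/263 G=512/205] → run D
t=12: vr[D=1024/263 E=512/263 G=512/205] → run E
t=13: vr[D=1024/263 E=1024/263 G=512/205] → run G
t=14: vr[D=1024/263 E=1024/263 G=768/205] → run G
t=15: vr[D=1024/263 E=1024/263 G=1024/205] → run D
t=16: vr[D=1536/263 E=1024/263 G=1024/205] → run E
t=17: vr[D=1536/263 G=1024/205] → run G
t=18: vr[D=1536/263] → run D
t=19: (idle)
t=20: (idle)
t=21: (idle)

vruntime(G, start of tick 15) = 1024/205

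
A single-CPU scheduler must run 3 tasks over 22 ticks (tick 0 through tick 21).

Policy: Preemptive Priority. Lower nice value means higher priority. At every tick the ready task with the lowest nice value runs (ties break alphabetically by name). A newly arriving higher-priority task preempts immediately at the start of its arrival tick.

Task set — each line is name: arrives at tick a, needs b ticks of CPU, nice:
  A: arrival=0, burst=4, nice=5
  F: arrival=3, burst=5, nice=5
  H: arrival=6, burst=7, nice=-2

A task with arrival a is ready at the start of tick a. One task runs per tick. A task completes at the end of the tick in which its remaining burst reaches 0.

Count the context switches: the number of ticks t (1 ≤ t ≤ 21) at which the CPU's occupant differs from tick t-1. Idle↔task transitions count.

context switches = 4

t=0: ready={A} → run A
t=1: ready={A} → run A
t=2: ready={A} → run A
t=3: ready={A,F} → run A
t=4: ready={F} → run F
t=5: ready={F} → run F
t=6: ready={F,H} → run H
t=7: ready={F,H} → run H
t=8: ready={F,H} → run H
t=9: ready={F,H} → run H
t=10: ready={F,H} → run H
t=11: ready={F,H} → run H
t=12: ready={F,H} → run H
t=13: ready={F} → run F
t=14: ready={F} → run F
t=15: ready={F} → run F
t=16: (idle)
t=17: (idle)
t=18: (idle)
t=19: (idle)
t=20: (idle)
t=21: (idle)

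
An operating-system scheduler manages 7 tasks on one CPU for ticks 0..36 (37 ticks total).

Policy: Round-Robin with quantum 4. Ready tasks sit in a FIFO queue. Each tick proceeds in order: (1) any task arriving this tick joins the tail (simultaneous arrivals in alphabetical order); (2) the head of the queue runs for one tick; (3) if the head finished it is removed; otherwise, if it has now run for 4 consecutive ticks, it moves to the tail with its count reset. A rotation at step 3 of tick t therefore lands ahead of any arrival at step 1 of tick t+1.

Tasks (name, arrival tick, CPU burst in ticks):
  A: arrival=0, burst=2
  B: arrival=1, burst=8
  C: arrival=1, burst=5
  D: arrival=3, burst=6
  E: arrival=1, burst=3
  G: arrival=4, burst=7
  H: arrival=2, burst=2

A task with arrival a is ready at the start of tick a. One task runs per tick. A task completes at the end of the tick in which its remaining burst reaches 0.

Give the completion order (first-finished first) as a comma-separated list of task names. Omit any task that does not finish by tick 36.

completion order = A, E, H, B, C, D, G

t=0: queue=[A] q_used=0 → run A
t=1: queue=[A,B,C,E] q_used=1 → run A
t=2: queue=[B,C,E,H] q_used=0 → run B
t=3: queue=[B,C,E,H,D] q_used=1 → run B
t=4: queue=[B,C,E,H,D,G] q_used=2 → run B
t=5: queue=[B,C,E,H,D,G] q_used=3 → run B
t=6: queue=[C,E,H,D,G,B] q_used=0 → run C
t=7: queue=[C,E,H,D,G,B] q_used=1 → run C
t=8: queue=[C,E,H,D,G,B] q_used=2 → run C
t=9: queue=[C,E,H,D,G,B] q_used=3 → run C
t=10: queue=[E,H,D,G,B,C] q_used=0 → run E
t=11: queue=[E,H,D,G,B,C] q_used=1 → run E
t=12: queue=[E,H,D,G,B,C] q_used=2 → run E
t=13: queue=[H,D,G,B,C] q_used=0 → run H
t=14: queue=[H,D,G,B,C] q_used=1 → run H
t=15: queue=[D,G,B,C] q_used=0 → run D
t=16: queue=[D,G,B,C] q_used=1 → run D
t=17: queue=[D,G,B,C] q_used=2 → run D
t=18: queue=[D,G,B,C] q_used=3 → run D
t=19: queue=[G,B,C,D] q_used=0 → run G
t=20: queue=[G,B,C,D] q_used=1 → run G
t=21: queue=[G,B,C,D] q_used=2 → run G
t=22: queue=[G,B,C,D] q_used=3 → run G
t=23: queue=[B,C,D,G] q_used=0 → run B
t=24: queue=[B,C,D,G] q_used=1 → run B
t=25: queue=[B,C,D,G] q_used=2 → run B
t=26: queue=[B,C,D,G] q_used=3 → run B
t=27: queue=[C,D,G] q_used=0 → run C
t=28: queue=[D,G] q_used=0 → run D
t=29: queue=[D,G] q_used=1 → run D
t=30: queue=[G] q_used=0 → run G
t=31: queue=[G] q_used=1 → run G
t=32: queue=[G] q_used=2 → run G
t=33: (idle)
t=34: (idle)
t=35: (idle)
t=36: (idle)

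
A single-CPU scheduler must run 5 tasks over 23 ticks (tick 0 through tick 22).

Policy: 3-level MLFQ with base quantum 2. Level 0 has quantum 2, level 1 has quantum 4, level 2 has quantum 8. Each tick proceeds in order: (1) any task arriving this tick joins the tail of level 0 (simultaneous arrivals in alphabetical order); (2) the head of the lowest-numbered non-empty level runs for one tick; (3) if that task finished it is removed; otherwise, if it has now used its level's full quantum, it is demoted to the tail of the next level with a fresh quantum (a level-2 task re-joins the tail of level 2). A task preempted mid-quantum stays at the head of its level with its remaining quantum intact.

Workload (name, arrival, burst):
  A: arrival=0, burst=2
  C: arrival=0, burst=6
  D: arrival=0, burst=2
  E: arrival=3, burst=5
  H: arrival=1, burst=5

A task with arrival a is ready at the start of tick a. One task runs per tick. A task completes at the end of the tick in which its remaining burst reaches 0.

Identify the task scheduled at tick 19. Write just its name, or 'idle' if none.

t=0: L0/L1/L2 = ACD/-/- → run A
t=1: L0/L1/L2 = ACDH/-/- → run A
t=2: L0/L1/L2 = CDH/-/- → run C
t=3: L0/L1/L2 = CDHE/-/- → run C
t=4: L0/L1/L2 = DHE/C/- → run D
t=5: L0/L1/L2 = DHE/C/- → run D
t=6: L0/L1/L2 = HE/C/- → run H
t=7: L0/L1/L2 = HE/C/- → run H
t=8: L0/L1/L2 = E/CH/- → run E
t=9: L0/L1/L2 = E/CH/- → run E
t=10: L0/L1/L2 = -/CHE/- → run C
t=11: L0/L1/L2 = -/CHE/- → run C
t=12: L0/L1/L2 = -/CHE/- → run C
t=13: L0/L1/L2 = -/CHE/- → run C
t=14: L0/L1/L2 = -/HE/- → run H
t=15: L0/L1/L2 = -/HE/- → run H
t=16: L0/L1/L2 = -/HE/- → run H
t=17: L0/L1/L2 = -/E/- → run E
t=18: L0/L1/L2 = -/E/- → run E
t=19: L0/L1/L2 = -/E/- → run E
t=20: (idle)
t=21: (idle)
t=22: (idle)

running at tick 19 = E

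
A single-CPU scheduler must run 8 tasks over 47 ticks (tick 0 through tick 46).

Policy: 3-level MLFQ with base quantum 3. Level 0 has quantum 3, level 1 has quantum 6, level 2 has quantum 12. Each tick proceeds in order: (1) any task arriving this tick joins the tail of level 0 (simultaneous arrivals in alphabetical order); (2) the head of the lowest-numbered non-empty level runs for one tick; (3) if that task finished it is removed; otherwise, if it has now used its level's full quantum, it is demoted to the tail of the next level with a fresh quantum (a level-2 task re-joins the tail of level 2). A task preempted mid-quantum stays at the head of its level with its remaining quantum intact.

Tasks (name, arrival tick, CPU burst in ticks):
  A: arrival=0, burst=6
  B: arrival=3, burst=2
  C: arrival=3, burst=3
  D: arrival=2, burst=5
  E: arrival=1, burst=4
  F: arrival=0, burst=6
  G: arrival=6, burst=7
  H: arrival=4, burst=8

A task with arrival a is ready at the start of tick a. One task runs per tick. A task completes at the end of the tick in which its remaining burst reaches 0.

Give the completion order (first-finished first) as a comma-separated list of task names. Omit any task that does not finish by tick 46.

completion order = B, C, A, F, E, D, H, G

t=0: L0/L1/L2 = AF/-/- → run A
t=1: L0/L1/L2 = AFE/-/- → run A
t=2: L0/L1/L2 = AFED/-/- → run A
t=3: L0/L1/L2 = FEDBC/A/- → run F
t=4: L0/L1/L2 = FEDBCH/A/- → run F
t=5: L0/L1/L2 = FEDBCH/A/- → run F
t=6: L0/L1/L2 = EDBCHG/AF/- → run E
t=7: L0/L1/L2 = EDBCHG/AF/- → run E
t=8: L0/L1/L2 = EDBCHG/AF/- → run E
t=9: L0/L1/L2 = DBCHG/AFE/- → run D
t=10: L0/L1/L2 = DBCHG/AFE/- → run D
t=11: L0/L1/L2 = DBCHG/AFE/- → run D
t=12: L0/L1/L2 = BCHG/AFED/- → run B
t=13: L0/L1/L2 = BCHG/AFED/- → run B
t=14: L0/L1/L2 = CHG/AFED/- → run C
t=15: L0/L1/L2 = CHG/AFED/- → run C
t=16: L0/L1/L2 = CHG/AFED/- → run C
t=17: L0/L1/L2 = HG/AFED/- → run H
t=18: L0/L1/L2 = HG/AFED/- → run H
t=19: L0/L1/L2 = HG/AFED/- → run H
t=20: L0/L1/L2 = G/AFEDH/- → run G
t=21: L0/L1/L2 = G/AFEDH/- → run G
t=22: L0/L1/L2 = G/AFEDH/- → run G
t=23: L0/L1/L2 = -/AFEDHG/- → run A
t=24: L0/L1/L2 = -/AFEDHG/- → run A
t=25: L0/L1/L2 = -/AFEDHG/- → run A
t=26: L0/L1/L2 = -/FEDHG/- → run F
t=27: L0/L1/L2 = -/FEDHG/- → run F
t=28: L0/L1/L2 = -/FEDHG/- → run F
t=29: L0/L1/L2 = -/EDHG/- → run E
t=30: L0/L1/L2 = -/DHG/- → run D
t=31: L0/L1/L2 = -/DHG/- → run D
t=32: L0/L1/L2 = -/HG/- → run H
t=33: L0/L1/L2 = -/HG/- → run H
t=34: L0/L1/L2 = -/HG/- → run H
t=35: L0/L1/L2 = -/HG/- → run H
t=36: L0/L1/L2 = -/HG/- → run H
t=37: L0/L1/L2 = -/G/- → run G
t=38: L0/L1/L2 = -/G/- → run G
t=39: L0/L1/L2 = -/G/- → run G
t=40: L0/L1/L2 = -/G/- → run G
t=41: (idle)
t=42: (idle)
t=43: (idle)
t=44: (idle)
t=45: (idle)
t=46: (idle)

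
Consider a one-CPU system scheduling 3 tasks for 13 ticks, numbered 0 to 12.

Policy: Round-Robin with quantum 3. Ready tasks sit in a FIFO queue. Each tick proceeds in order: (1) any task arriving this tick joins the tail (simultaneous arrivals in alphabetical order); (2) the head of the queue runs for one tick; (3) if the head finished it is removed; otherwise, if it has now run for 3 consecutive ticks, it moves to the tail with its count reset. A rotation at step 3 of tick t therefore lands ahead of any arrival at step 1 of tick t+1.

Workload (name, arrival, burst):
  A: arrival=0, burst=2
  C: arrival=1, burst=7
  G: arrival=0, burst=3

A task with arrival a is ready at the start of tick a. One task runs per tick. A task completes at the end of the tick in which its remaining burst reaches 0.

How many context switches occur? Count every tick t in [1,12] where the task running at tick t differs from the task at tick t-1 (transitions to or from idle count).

context switches = 3

t=0: queue=[A,G] q_used=0 → run A
t=1: queue=[A,G,C] q_used=1 → run A
t=2: queue=[G,C] q_used=0 → run G
t=3: queue=[G,C] q_used=1 → run G
t=4: queue=[G,C] q_used=2 → run G
t=5: queue=[C] q_used=0 → run C
t=6: queue=[C] q_used=1 → run C
t=7: queue=[C] q_used=2 → run C
t=8: queue=[C] q_used=0 → run C
t=9: queue=[C] q_used=1 → run C
t=10: queue=[C] q_used=2 → run C
t=11: queue=[C] q_used=0 → run C
t=12: (idle)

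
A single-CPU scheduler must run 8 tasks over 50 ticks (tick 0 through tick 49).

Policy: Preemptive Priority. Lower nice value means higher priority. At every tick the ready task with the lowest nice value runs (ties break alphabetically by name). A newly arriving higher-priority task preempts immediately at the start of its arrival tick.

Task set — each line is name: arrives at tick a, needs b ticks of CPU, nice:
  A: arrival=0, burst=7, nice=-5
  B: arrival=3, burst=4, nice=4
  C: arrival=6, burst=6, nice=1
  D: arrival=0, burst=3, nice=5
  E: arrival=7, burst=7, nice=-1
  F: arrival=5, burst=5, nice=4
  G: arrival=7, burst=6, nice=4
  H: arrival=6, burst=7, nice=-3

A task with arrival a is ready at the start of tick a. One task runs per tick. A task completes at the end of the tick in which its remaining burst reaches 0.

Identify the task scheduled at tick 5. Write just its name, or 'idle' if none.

t=0: ready={A,D} → run A
t=1: ready={A,D} → run A
t=2: ready={A,D} → run A
t=3: ready={A,B,D} → run A
t=4: ready={A,B,D} → run A
t=5: ready={A,B,D,F} → run A
t=6: ready={A,B,C,D,F,H} → run A
t=7: ready={B,C,D,E,F,G,H} → run H
t=8: ready={B,C,D,E,F,G,H} → run H
t=9: ready={B,C,D,E,F,G,H} → run H
t=10: ready={B,C,D,E,F,G,H} → run H
t=11: ready={B,C,D,E,F,G,H} → run H
t=12: ready={B,C,D,E,F,G,H} → run H
t=13: ready={B,C,D,E,F,G,H} → run H
t=14: ready={B,C,D,E,F,G} → run E
t=15: ready={B,C,D,E,F,G} → run E
t=16: ready={B,C,D,E,F,G} → run E
t=17: ready={B,C,D,E,F,G} → run E
t=18: ready={B,C,D,E,F,G} → run E
t=19: ready={B,C,D,E,F,G} → run E
t=20: ready={B,C,D,E,F,G} → run E
t=21: ready={B,C,D,F,G} → run C
t=22: ready={B,C,D,F,G} → run C
t=23: ready={B,C,D,F,G} → run C
t=24: ready={B,C,D,F,G} → run C
t=25: ready={B,C,D,F,G} → run C
t=26: ready={B,C,D,F,G} → run C
t=27: ready={B,D,F,G} → run B
t=28: ready={B,D,F,G} → run B
t=29: ready={B,D,F,G} → run B
t=30: ready={B,D,F,G} → run B
t=31: ready={D,F,G} → run F
t=32: ready={D,F,G} → run F
t=33: ready={D,F,G} → run F
t=34: ready={D,F,G} → run F
t=35: ready={D,F,G} → run F
t=36: ready={D,G} → run G
t=37: ready={D,G} → run G
t=38: ready={D,G} → run G
t=39: ready={D,G} → run G
t=40: ready={D,G} → run G
t=41: ready={D,G} → run G
t=42: ready={D} → run D
t=43: ready={D} → run D
t=44: ready={D} → run D
t=45: (idle)
t=46: (idle)
t=47: (idle)
t=48: (idle)
t=49: (idle)

running at tick 5 = A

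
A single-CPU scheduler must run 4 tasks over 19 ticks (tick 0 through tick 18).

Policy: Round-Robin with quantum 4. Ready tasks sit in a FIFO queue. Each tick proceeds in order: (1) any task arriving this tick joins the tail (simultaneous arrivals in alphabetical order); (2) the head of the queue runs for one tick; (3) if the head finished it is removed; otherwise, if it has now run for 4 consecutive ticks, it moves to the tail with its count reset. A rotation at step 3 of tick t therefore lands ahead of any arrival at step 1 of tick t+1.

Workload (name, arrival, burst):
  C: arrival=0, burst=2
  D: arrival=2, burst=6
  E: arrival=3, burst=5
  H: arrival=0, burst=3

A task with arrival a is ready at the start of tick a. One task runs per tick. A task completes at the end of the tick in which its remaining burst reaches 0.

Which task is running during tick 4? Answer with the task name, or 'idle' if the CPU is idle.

t=0: queue=[C,H] q_used=0 → run C
t=1: queue=[C,H] q_used=1 → run C
t=2: queue=[H,D] q_used=0 → run H
t=3: queue=[H,D,E] q_used=1 → run H
t=4: queue=[H,D,E] q_used=2 → run H
t=5: queue=[D,E] q_used=0 → run D
t=6: queue=[D,E] q_used=1 → run D
t=7: queue=[D,E] q_used=2 → run D
t=8: queue=[D,E] q_used=3 → run D
t=9: queue=[E,D] q_used=0 → run E
t=10: queue=[E,D] q_used=1 → run E
t=11: queue=[E,D] q_used=2 → run E
t=12: queue=[E,D] q_used=3 → run E
t=13: queue=[D,E] q_used=0 → run D
t=14: queue=[D,E] q_used=1 → run D
t=15: queue=[E] q_used=0 → run E
t=16: (idle)
t=17: (idle)
t=18: (idle)

running at tick 4 = H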